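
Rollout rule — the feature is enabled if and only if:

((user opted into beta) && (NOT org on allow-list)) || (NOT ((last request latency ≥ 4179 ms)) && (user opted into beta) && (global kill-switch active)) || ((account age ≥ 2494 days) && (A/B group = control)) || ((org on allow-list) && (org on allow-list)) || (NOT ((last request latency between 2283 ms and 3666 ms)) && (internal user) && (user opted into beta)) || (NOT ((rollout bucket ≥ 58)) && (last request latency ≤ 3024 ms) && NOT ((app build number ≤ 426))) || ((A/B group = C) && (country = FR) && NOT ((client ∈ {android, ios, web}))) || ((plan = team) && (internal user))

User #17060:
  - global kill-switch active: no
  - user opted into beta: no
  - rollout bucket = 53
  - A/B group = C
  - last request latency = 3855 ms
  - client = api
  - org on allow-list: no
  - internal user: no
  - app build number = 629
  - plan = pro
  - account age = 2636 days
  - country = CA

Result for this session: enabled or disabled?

Atomic conditions:
  user opted into beta: no → false
  NOT org on allow-list: no → true
  last request latency ≥ 4179 ms: 3855 ≥ 4179 is false
  global kill-switch active: no → false
  account age ≥ 2494 days: 2636 ≥ 2494 is true
  A/B group = control: C == control is false
  org on allow-list: no → false
  last request latency between 2283 ms and 3666 ms: 3855 in [2283, 3666] is false
  internal user: no → false
  rollout bucket ≥ 58: 53 ≥ 58 is false
  last request latency ≤ 3024 ms: 3855 ≤ 3024 is false
  app build number ≤ 426: 629 ≤ 426 is false
  A/B group = C: C == C is true
  country = FR: CA == FR is false
  client ∈ {android, ios, web}: api is not in the set → false
  plan = team: pro == team is false
Combine:
[1] false AND true = false
[2.1] NOT false = true
[2] true AND false AND false = false
[3] true AND false = false
[4] false AND false = false
[5.1] NOT false = true
[5] true AND false AND false = false
[6.1] NOT false = true
[6.3] NOT false = true
[6] true AND false AND true = false
[7.3] NOT false = true
[7] true AND false AND true = false
[8] false AND false = false
[root] false OR false OR false OR false OR false OR false OR false OR false = false
Overall: false → disabled

Disabled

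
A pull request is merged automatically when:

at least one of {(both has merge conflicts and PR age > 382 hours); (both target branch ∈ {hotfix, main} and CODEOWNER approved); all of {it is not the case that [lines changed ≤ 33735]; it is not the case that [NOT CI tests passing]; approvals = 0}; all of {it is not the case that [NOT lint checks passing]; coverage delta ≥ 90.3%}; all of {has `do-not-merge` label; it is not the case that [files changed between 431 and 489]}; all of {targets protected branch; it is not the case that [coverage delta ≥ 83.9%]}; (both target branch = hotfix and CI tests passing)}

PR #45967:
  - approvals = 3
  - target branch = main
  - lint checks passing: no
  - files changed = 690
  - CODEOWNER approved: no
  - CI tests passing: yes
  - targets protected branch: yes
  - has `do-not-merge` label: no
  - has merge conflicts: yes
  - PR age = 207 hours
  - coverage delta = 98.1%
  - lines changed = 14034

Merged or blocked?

Atomic conditions:
  has merge conflicts: yes → true
  PR age > 382 hours: 207 > 382 is false
  target branch ∈ {hotfix, main}: main is in the set → true
  CODEOWNER approved: no → false
  lines changed ≤ 33735: 14034 ≤ 33735 is true
  NOT CI tests passing: yes → false
  approvals = 0: 3 == 0 is false
  NOT lint checks passing: no → true
  coverage delta ≥ 90.3%: 98.1 ≥ 90.3 is true
  has `do-not-merge` label: no → false
  files changed between 431 and 489: 690 in [431, 489] is false
  targets protected branch: yes → true
  coverage delta ≥ 83.9%: 98.1 ≥ 83.9 is true
  target branch = hotfix: main == hotfix is false
  CI tests passing: yes → true
Combine:
[1] true AND false = false
[2] true AND false = false
[3.1] NOT true = false
[3.2] NOT false = true
[3] false AND true AND false = false
[4.1] NOT true = false
[4] false AND true = false
[5.2] NOT false = true
[5] false AND true = false
[6.2] NOT true = false
[6] true AND false = false
[7] false AND true = false
[root] false OR false OR false OR false OR false OR false OR false = false
Overall: false → blocked

Blocked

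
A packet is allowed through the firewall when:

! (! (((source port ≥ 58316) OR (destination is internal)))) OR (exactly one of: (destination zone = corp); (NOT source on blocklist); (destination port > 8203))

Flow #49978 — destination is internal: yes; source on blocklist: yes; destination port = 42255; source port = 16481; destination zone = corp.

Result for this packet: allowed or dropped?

Atomic conditions:
  source port ≥ 58316: 16481 ≥ 58316 is false
  destination is internal: yes → true
  destination zone = corp: corp == corp is true
  NOT source on blocklist: yes → false
  destination port > 8203: 42255 > 8203 is true
Combine:
[1.1.1] false OR true = true
[1.1] NOT true = false
[1] NOT false = true
[2] exactly-one(true, false, true) = false
[root] true OR false = true
Overall: true → allowed

Allowed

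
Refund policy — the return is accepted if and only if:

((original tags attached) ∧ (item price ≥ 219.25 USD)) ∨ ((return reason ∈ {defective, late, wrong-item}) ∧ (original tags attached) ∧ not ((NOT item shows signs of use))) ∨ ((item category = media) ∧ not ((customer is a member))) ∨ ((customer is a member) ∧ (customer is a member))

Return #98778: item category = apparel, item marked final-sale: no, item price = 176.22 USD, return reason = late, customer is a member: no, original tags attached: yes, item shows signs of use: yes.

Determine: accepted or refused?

Atomic conditions:
  original tags attached: yes → true
  item price ≥ 219.25 USD: 176.22 ≥ 219.25 is false
  return reason ∈ {defective, late, wrong-item}: late is in the set → true
  NOT item shows signs of use: yes → false
  item category = media: apparel == media is false
  customer is a member: no → false
Combine:
[1] true AND false = false
[2.3] NOT false = true
[2] true AND true AND true = true
[3.2] NOT false = true
[3] false AND true = false
[4] false AND false = false
[root] false OR true OR false OR false = true
Overall: true → accepted

Accepted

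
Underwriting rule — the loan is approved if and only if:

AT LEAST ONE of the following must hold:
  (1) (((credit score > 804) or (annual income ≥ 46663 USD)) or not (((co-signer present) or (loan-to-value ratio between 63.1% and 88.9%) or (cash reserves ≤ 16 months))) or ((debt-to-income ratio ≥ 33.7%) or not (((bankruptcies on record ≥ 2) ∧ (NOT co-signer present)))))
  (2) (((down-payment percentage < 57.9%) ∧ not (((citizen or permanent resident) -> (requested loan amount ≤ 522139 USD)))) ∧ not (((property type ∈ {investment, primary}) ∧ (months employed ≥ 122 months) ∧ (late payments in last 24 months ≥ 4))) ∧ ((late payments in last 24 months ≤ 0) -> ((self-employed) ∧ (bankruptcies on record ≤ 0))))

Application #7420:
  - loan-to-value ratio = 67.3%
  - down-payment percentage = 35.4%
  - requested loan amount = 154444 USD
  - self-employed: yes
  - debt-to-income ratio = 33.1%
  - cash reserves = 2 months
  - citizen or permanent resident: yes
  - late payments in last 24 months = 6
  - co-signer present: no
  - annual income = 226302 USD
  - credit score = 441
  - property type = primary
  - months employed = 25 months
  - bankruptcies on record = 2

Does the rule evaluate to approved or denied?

Approved

Atomic conditions:
  credit score > 804: 441 > 804 is false
  annual income ≥ 46663 USD: 226302 ≥ 46663 is true
  co-signer present: no → false
  loan-to-value ratio between 63.1% and 88.9%: 67.3 in [63.1, 88.9] is true
  cash reserves ≤ 16 months: 2 ≤ 16 is true
  debt-to-income ratio ≥ 33.7%: 33.1 ≥ 33.7 is false
  bankruptcies on record ≥ 2: 2 ≥ 2 is true
  NOT co-signer present: no → true
  down-payment percentage < 57.9%: 35.4 < 57.9 is true
  citizen or permanent resident: yes → true
  requested loan amount ≤ 522139 USD: 154444 ≤ 522139 is true
  property type ∈ {investment, primary}: primary is in the set → true
  months employed ≥ 122 months: 25 ≥ 122 is false
  late payments in last 24 months ≥ 4: 6 ≥ 4 is true
  late payments in last 24 months ≤ 0: 6 ≤ 0 is false
  self-employed: yes → true
  bankruptcies on record ≤ 0: 2 ≤ 0 is false
Combine:
[1.1] false OR true = true
[1.2.1] false OR true OR true = true
[1.2] NOT true = false
[1.3.2.1] true AND true = true
[1.3.2] NOT true = false
[1.3] false OR false = false
[1] true OR false OR false = true
[2.1.2.1] true → true = true
[2.1.2] NOT true = false
[2.1] true AND false = false
[2.2.1] true AND false AND true = false
[2.2] NOT false = true
[2.3.2] true AND false = false
[2.3] false → false (antecedent false ⇒ implication holds) = true
[2] false AND true AND true = false
[root] true OR false = true
Overall: true → approved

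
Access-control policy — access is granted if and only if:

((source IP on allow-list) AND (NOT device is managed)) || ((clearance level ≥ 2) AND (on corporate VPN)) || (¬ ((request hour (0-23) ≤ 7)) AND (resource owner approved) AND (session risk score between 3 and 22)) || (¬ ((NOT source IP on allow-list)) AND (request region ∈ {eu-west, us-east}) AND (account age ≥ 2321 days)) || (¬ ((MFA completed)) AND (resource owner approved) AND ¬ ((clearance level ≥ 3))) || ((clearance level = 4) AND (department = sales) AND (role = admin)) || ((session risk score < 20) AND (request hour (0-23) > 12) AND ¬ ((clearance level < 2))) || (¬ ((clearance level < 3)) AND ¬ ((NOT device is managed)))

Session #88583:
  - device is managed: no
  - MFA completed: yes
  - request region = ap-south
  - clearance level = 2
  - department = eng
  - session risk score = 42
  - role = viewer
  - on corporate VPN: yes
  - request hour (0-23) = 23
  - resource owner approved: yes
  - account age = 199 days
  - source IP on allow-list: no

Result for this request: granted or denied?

Atomic conditions:
  source IP on allow-list: no → false
  NOT device is managed: no → true
  clearance level ≥ 2: 2 ≥ 2 is true
  on corporate VPN: yes → true
  request hour (0-23) ≤ 7: 23 ≤ 7 is false
  resource owner approved: yes → true
  session risk score between 3 and 22: 42 in [3, 22] is false
  NOT source IP on allow-list: no → true
  request region ∈ {eu-west, us-east}: ap-south is not in the set → false
  account age ≥ 2321 days: 199 ≥ 2321 is false
  MFA completed: yes → true
  clearance level ≥ 3: 2 ≥ 3 is false
  clearance level = 4: 2 == 4 is false
  department = sales: eng == sales is false
  role = admin: viewer == admin is false
  session risk score < 20: 42 < 20 is false
  request hour (0-23) > 12: 23 > 12 is true
  clearance level < 2: 2 < 2 is false
  clearance level < 3: 2 < 3 is true
Combine:
[1] false AND true = false
[2] true AND true = true
[3.1] NOT false = true
[3] true AND true AND false = false
[4.1] NOT true = false
[4] false AND false AND false = false
[5.1] NOT true = false
[5.3] NOT false = true
[5] false AND true AND true = false
[6] false AND false AND false = false
[7.3] NOT false = true
[7] false AND true AND true = false
[8.1] NOT true = false
[8.2] NOT true = false
[8] false AND false = false
[root] false OR true OR false OR false OR false OR false OR false OR false = true
Overall: true → granted

Granted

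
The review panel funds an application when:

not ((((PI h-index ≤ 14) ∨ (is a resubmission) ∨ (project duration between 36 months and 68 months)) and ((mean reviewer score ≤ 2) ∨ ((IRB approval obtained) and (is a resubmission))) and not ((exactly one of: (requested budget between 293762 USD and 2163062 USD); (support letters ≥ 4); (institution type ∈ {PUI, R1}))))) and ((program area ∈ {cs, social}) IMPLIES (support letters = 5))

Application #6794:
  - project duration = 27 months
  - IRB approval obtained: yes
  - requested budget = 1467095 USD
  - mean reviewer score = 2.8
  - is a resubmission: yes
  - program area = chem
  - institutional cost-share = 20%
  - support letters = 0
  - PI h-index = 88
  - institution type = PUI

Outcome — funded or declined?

Declined

Atomic conditions:
  PI h-index ≤ 14: 88 ≤ 14 is false
  is a resubmission: yes → true
  project duration between 36 months and 68 months: 27 in [36, 68] is false
  mean reviewer score ≤ 2: 2.8 ≤ 2 is false
  IRB approval obtained: yes → true
  requested budget between 293762 USD and 2163062 USD: 1467095 in [293762, 2163062] is true
  support letters ≥ 4: 0 ≥ 4 is false
  institution type ∈ {PUI, R1}: PUI is in the set → true
  program area ∈ {cs, social}: chem is not in the set → false
  support letters = 5: 0 == 5 is false
Combine:
[1.1.1] false OR true OR false = true
[1.1.2.2] true AND true = true
[1.1.2] false OR true = true
[1.1.3.1] exactly-one(true, false, true) = false
[1.1.3] NOT false = true
[1.1] true AND true AND true = true
[1] NOT true = false
[2] false → false (antecedent false ⇒ implication holds) = true
[root] false AND true = false
Overall: false → declined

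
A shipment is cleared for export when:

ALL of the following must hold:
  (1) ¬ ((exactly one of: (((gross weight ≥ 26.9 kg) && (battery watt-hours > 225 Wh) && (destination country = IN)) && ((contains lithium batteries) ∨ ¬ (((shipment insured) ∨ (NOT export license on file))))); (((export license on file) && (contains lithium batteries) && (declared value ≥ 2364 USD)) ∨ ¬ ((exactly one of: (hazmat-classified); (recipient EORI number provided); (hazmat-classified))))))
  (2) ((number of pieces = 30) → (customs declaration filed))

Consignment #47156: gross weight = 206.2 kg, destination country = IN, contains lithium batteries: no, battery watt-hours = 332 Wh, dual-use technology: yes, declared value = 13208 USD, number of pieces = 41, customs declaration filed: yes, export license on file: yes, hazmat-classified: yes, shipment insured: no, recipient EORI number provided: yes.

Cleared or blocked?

Atomic conditions:
  gross weight ≥ 26.9 kg: 206.2 ≥ 26.9 is true
  battery watt-hours > 225 Wh: 332 > 225 is true
  destination country = IN: IN == IN is true
  contains lithium batteries: no → false
  shipment insured: no → false
  NOT export license on file: yes → false
  export license on file: yes → true
  declared value ≥ 2364 USD: 13208 ≥ 2364 is true
  hazmat-classified: yes → true
  recipient EORI number provided: yes → true
  number of pieces = 30: 41 == 30 is false
  customs declaration filed: yes → true
Combine:
[1.1.1.1] true AND true AND true = true
[1.1.1.2.2.1] false OR false = false
[1.1.1.2.2] NOT false = true
[1.1.1.2] false OR true = true
[1.1.1] true AND true = true
[1.1.2.1] true AND false AND true = false
[1.1.2.2.1] exactly-one(true, true, true) = false
[1.1.2.2] NOT false = true
[1.1.2] false OR true = true
[1.1] exactly-one(true, true) = false
[1] NOT false = true
[2] false → true (antecedent false ⇒ implication holds) = true
[root] true AND true = true
Overall: true → cleared

Cleared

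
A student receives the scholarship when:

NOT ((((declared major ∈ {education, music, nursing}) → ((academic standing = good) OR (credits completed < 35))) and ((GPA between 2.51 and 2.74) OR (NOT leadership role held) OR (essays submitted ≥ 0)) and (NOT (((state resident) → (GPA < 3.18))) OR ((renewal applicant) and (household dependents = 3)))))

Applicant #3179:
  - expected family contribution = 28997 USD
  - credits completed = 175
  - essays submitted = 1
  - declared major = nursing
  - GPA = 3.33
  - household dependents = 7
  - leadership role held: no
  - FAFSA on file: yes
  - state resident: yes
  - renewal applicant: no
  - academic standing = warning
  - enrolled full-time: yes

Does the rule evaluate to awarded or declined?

Awarded

Atomic conditions:
  declared major ∈ {education, music, nursing}: nursing is in the set → true
  academic standing = good: warning == good is false
  credits completed < 35: 175 < 35 is false
  GPA between 2.51 and 2.74: 3.33 in [2.51, 2.74] is false
  NOT leadership role held: no → true
  essays submitted ≥ 0: 1 ≥ 0 is true
  state resident: yes → true
  GPA < 3.18: 3.33 < 3.18 is false
  renewal applicant: no → false
  household dependents = 3: 7 == 3 is false
Combine:
[1.1.2] false OR false = false
[1.1] true → false = false
[1.2] false OR true OR true = true
[1.3.1.1] true → false = false
[1.3.1] NOT false = true
[1.3.2] false AND false = false
[1.3] true OR false = true
[1] false AND true AND true = false
[root] NOT false = true
Overall: true → awarded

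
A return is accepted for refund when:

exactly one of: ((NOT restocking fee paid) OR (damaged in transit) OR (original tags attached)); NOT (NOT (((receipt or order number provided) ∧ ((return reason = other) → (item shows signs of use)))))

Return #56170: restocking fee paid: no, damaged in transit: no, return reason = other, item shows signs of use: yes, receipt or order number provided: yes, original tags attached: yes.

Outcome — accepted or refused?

Refused

Atomic conditions:
  NOT restocking fee paid: no → true
  damaged in transit: no → false
  original tags attached: yes → true
  receipt or order number provided: yes → true
  return reason = other: other == other is true
  item shows signs of use: yes → true
Combine:
[1] true OR false OR true = true
[2.1.1.2] true → true = true
[2.1.1] true AND true = true
[2.1] NOT true = false
[2] NOT false = true
[root] exactly-one(true, true) = false
Overall: false → refused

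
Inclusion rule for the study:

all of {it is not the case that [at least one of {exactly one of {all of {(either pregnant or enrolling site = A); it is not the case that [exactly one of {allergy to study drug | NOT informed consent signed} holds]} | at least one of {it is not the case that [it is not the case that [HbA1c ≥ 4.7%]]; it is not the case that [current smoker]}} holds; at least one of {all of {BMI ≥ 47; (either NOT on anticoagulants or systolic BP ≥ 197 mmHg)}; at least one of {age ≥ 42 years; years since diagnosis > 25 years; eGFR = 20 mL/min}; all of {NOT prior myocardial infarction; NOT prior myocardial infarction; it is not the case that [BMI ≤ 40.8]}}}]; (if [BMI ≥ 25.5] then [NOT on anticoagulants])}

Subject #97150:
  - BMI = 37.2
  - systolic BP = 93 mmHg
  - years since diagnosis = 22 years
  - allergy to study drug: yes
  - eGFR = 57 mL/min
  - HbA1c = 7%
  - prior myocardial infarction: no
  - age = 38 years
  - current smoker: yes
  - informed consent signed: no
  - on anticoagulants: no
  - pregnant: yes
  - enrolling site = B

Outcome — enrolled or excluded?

Atomic conditions:
  pregnant: yes → true
  enrolling site = A: B == A is false
  allergy to study drug: yes → true
  NOT informed consent signed: no → true
  HbA1c ≥ 4.7%: 7 ≥ 4.7 is true
  current smoker: yes → true
  BMI ≥ 47: 37.2 ≥ 47 is false
  NOT on anticoagulants: no → true
  systolic BP ≥ 197 mmHg: 93 ≥ 197 is false
  age ≥ 42 years: 38 ≥ 42 is false
  years since diagnosis > 25 years: 22 > 25 is false
  eGFR = 20 mL/min: 57 == 20 is false
  NOT prior myocardial infarction: no → true
  BMI ≤ 40.8: 37.2 ≤ 40.8 is true
  BMI ≥ 25.5: 37.2 ≥ 25.5 is true
Combine:
[1.1.1.1.1] true OR false = true
[1.1.1.1.2.1] exactly-one(true, true) = false
[1.1.1.1.2] NOT false = true
[1.1.1.1] true AND true = true
[1.1.1.2.1.1] NOT true = false
[1.1.1.2.1] NOT false = true
[1.1.1.2.2] NOT true = false
[1.1.1.2] true OR false = true
[1.1.1] exactly-one(true, true) = false
[1.1.2.1.2] true OR false = true
[1.1.2.1] false AND true = false
[1.1.2.2] false OR false OR false = false
[1.1.2.3.3] NOT true = false
[1.1.2.3] true AND true AND false = false
[1.1.2] false OR false OR false = false
[1.1] false OR false = false
[1] NOT false = true
[2] true → true = true
[root] true AND true = true
Overall: true → enrolled

Enrolled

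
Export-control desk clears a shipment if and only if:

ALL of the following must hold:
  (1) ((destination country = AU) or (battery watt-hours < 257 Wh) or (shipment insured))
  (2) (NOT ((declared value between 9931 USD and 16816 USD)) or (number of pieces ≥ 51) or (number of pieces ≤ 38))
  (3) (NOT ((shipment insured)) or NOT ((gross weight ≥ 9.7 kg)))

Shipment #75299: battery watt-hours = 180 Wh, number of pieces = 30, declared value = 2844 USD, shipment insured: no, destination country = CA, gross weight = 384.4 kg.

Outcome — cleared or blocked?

Cleared

Atomic conditions:
  destination country = AU: CA == AU is false
  battery watt-hours < 257 Wh: 180 < 257 is true
  shipment insured: no → false
  declared value between 9931 USD and 16816 USD: 2844 in [9931, 16816] is false
  number of pieces ≥ 51: 30 ≥ 51 is false
  number of pieces ≤ 38: 30 ≤ 38 is true
  gross weight ≥ 9.7 kg: 384.4 ≥ 9.7 is true
Combine:
[1] false OR true OR false = true
[2.1] NOT false = true
[2] true OR false OR true = true
[3.1] NOT false = true
[3.2] NOT true = false
[3] true OR false = true
[root] true AND true AND true = true
Overall: true → cleared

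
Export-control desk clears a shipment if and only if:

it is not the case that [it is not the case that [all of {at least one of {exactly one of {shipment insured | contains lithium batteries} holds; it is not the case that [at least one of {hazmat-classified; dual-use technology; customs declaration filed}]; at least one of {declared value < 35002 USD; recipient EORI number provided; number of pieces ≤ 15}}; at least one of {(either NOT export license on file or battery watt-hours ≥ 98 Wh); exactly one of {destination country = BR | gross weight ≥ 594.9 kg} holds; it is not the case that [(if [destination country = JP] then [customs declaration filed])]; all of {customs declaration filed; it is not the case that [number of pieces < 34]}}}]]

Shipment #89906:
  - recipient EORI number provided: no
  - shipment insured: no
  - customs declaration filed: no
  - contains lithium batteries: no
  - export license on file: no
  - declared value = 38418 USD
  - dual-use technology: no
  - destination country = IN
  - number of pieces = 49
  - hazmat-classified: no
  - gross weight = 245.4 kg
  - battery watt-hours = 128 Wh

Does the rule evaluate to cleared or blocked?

Cleared

Atomic conditions:
  shipment insured: no → false
  contains lithium batteries: no → false
  hazmat-classified: no → false
  dual-use technology: no → false
  customs declaration filed: no → false
  declared value < 35002 USD: 38418 < 35002 is false
  recipient EORI number provided: no → false
  number of pieces ≤ 15: 49 ≤ 15 is false
  NOT export license on file: no → true
  battery watt-hours ≥ 98 Wh: 128 ≥ 98 is true
  destination country = BR: IN == BR is false
  gross weight ≥ 594.9 kg: 245.4 ≥ 594.9 is false
  destination country = JP: IN == JP is false
  number of pieces < 34: 49 < 34 is false
Combine:
[1.1.1.1] exactly-one(false, false) = false
[1.1.1.2.1] false OR false OR false = false
[1.1.1.2] NOT false = true
[1.1.1.3] false OR false OR false = false
[1.1.1] false OR true OR false = true
[1.1.2.1] true OR true = true
[1.1.2.2] exactly-one(false, false) = false
[1.1.2.3.1] false → false (antecedent false ⇒ implication holds) = true
[1.1.2.3] NOT true = false
[1.1.2.4.2] NOT false = true
[1.1.2.4] false AND true = false
[1.1.2] true OR false OR false OR false = true
[1.1] true AND true = true
[1] NOT true = false
[root] NOT false = true
Overall: true → cleared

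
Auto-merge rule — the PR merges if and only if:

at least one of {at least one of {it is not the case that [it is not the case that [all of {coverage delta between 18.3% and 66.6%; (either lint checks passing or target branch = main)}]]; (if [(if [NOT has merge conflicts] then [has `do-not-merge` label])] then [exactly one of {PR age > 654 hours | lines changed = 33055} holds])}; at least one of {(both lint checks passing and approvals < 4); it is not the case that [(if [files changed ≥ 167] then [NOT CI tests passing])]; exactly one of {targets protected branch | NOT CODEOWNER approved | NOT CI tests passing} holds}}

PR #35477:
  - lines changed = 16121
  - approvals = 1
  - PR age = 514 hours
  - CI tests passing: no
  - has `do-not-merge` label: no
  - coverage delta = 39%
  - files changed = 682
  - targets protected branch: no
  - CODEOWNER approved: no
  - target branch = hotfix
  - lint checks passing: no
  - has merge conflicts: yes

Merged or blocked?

Atomic conditions:
  coverage delta between 18.3% and 66.6%: 39 in [18.3, 66.6] is true
  lint checks passing: no → false
  target branch = main: hotfix == main is false
  NOT has merge conflicts: yes → false
  has `do-not-merge` label: no → false
  PR age > 654 hours: 514 > 654 is false
  lines changed = 33055: 16121 == 33055 is false
  approvals < 4: 1 < 4 is true
  files changed ≥ 167: 682 ≥ 167 is true
  NOT CI tests passing: no → true
  targets protected branch: no → false
  NOT CODEOWNER approved: no → true
Combine:
[1.1.1.1.2] false OR false = false
[1.1.1.1] true AND false = false
[1.1.1] NOT false = true
[1.1] NOT true = false
[1.2.1] false → false (antecedent false ⇒ implication holds) = true
[1.2.2] exactly-one(false, false) = false
[1.2] true → false = false
[1] false OR false = false
[2.1] false AND true = false
[2.2.1] true → true = true
[2.2] NOT true = false
[2.3] exactly-one(false, true, true) = false
[2] false OR false OR false = false
[root] false OR false = false
Overall: false → blocked

Blocked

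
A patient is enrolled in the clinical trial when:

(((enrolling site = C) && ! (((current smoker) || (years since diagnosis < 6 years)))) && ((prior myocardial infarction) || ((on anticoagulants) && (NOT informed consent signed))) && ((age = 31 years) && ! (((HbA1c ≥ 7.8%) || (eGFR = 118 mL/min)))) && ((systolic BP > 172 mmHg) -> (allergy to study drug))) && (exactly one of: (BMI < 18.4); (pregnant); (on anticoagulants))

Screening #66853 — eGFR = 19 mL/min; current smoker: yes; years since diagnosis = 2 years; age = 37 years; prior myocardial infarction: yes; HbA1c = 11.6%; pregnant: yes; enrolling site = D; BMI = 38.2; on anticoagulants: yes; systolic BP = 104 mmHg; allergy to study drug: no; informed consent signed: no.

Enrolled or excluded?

Atomic conditions:
  enrolling site = C: D == C is false
  current smoker: yes → true
  years since diagnosis < 6 years: 2 < 6 is true
  prior myocardial infarction: yes → true
  on anticoagulants: yes → true
  NOT informed consent signed: no → true
  age = 31 years: 37 == 31 is false
  HbA1c ≥ 7.8%: 11.6 ≥ 7.8 is true
  eGFR = 118 mL/min: 19 == 118 is false
  systolic BP > 172 mmHg: 104 > 172 is false
  allergy to study drug: no → false
  BMI < 18.4: 38.2 < 18.4 is false
  pregnant: yes → true
Combine:
[1.1.2.1] true OR true = true
[1.1.2] NOT true = false
[1.1] false AND false = false
[1.2.2] true AND true = true
[1.2] true OR true = true
[1.3.2.1] true OR false = true
[1.3.2] NOT true = false
[1.3] false AND false = false
[1.4] false → false (antecedent false ⇒ implication holds) = true
[1] false AND true AND false AND true = false
[2] exactly-one(false, true, true) = false
[root] false AND false = false
Overall: false → excluded

Excluded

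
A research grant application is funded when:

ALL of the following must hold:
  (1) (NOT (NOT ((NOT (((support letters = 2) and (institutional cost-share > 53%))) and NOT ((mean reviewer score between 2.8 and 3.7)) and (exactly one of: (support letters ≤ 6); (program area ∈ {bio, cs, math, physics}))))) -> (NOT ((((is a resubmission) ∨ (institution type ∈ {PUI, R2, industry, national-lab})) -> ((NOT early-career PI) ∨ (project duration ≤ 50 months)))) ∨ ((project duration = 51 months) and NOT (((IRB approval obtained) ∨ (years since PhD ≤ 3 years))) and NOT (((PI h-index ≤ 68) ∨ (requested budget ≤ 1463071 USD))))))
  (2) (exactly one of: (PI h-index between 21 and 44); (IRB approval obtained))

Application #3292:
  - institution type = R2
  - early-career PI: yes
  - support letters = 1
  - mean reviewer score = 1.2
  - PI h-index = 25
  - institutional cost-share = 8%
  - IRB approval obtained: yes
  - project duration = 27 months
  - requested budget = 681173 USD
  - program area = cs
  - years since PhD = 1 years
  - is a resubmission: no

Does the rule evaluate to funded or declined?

Atomic conditions:
  support letters = 2: 1 == 2 is false
  institutional cost-share > 53%: 8 > 53 is false
  mean reviewer score between 2.8 and 3.7: 1.2 in [2.8, 3.7] is false
  support letters ≤ 6: 1 ≤ 6 is true
  program area ∈ {bio, cs, math, physics}: cs is in the set → true
  is a resubmission: no → false
  institution type ∈ {PUI, R2, industry, national-lab}: R2 is in the set → true
  NOT early-career PI: yes → false
  project duration ≤ 50 months: 27 ≤ 50 is true
  project duration = 51 months: 27 == 51 is false
  IRB approval obtained: yes → true
  years since PhD ≤ 3 years: 1 ≤ 3 is true
  PI h-index ≤ 68: 25 ≤ 68 is true
  requested budget ≤ 1463071 USD: 681173 ≤ 1463071 is true
  PI h-index between 21 and 44: 25 in [21, 44] is true
Combine:
[1.1.1.1.1.1] false AND false = false
[1.1.1.1.1] NOT false = true
[1.1.1.1.2] NOT false = true
[1.1.1.1.3] exactly-one(true, true) = false
[1.1.1.1] true AND true AND false = false
[1.1.1] NOT false = true
[1.1] NOT true = false
[1.2.1.1.1] false OR true = true
[1.2.1.1.2] false OR true = true
[1.2.1.1] true → true = true
[1.2.1] NOT true = false
[1.2.2.2.1] true OR true = true
[1.2.2.2] NOT true = false
[1.2.2.3.1] true OR true = true
[1.2.2.3] NOT true = false
[1.2.2] false AND false AND false = false
[1.2] false OR false = false
[1] false → false (antecedent false ⇒ implication holds) = true
[2] exactly-one(true, true) = false
[root] true AND false = false
Overall: false → declined

Declined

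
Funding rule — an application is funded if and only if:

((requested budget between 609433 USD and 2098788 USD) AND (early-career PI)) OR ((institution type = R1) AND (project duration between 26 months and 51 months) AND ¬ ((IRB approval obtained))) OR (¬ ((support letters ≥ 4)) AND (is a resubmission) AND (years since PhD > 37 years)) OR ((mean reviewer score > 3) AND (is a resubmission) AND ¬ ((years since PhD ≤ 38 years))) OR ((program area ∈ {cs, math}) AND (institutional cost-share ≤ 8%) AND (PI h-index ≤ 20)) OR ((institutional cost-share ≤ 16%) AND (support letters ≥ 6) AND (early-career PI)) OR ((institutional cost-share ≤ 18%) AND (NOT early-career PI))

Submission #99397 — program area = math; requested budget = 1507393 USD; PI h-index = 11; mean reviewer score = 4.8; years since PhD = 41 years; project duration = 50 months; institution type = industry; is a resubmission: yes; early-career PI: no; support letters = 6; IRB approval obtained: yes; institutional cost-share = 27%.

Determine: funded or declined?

Funded

Atomic conditions:
  requested budget between 609433 USD and 2098788 USD: 1507393 in [609433, 2098788] is true
  early-career PI: no → false
  institution type = R1: industry == R1 is false
  project duration between 26 months and 51 months: 50 in [26, 51] is true
  IRB approval obtained: yes → true
  support letters ≥ 4: 6 ≥ 4 is true
  is a resubmission: yes → true
  years since PhD > 37 years: 41 > 37 is true
  mean reviewer score > 3: 4.8 > 3 is true
  years since PhD ≤ 38 years: 41 ≤ 38 is false
  program area ∈ {cs, math}: math is in the set → true
  institutional cost-share ≤ 8%: 27 ≤ 8 is false
  PI h-index ≤ 20: 11 ≤ 20 is true
  institutional cost-share ≤ 16%: 27 ≤ 16 is false
  support letters ≥ 6: 6 ≥ 6 is true
  institutional cost-share ≤ 18%: 27 ≤ 18 is false
  NOT early-career PI: no → true
Combine:
[1] true AND false = false
[2.3] NOT true = false
[2] false AND true AND false = false
[3.1] NOT true = false
[3] false AND true AND true = false
[4.3] NOT false = true
[4] true AND true AND true = true
[5] true AND false AND true = false
[6] false AND true AND false = false
[7] false AND true = false
[root] false OR false OR false OR true OR false OR false OR false = true
Overall: true → funded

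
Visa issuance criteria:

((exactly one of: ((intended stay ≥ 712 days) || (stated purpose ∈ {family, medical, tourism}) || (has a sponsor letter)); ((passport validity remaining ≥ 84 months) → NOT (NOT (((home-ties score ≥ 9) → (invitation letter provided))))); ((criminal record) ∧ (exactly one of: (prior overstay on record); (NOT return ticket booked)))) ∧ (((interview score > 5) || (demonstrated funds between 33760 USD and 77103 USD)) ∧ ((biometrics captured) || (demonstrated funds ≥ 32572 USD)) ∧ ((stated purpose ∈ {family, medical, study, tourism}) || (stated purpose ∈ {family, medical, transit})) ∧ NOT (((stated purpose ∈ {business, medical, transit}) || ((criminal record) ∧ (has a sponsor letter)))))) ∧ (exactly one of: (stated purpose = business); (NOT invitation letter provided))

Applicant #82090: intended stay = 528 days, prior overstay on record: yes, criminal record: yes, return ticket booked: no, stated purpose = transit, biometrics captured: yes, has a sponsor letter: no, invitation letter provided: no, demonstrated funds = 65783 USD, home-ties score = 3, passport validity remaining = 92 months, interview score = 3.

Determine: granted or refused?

Atomic conditions:
  intended stay ≥ 712 days: 528 ≥ 712 is false
  stated purpose ∈ {family, medical, tourism}: transit is not in the set → false
  has a sponsor letter: no → false
  passport validity remaining ≥ 84 months: 92 ≥ 84 is true
  home-ties score ≥ 9: 3 ≥ 9 is false
  invitation letter provided: no → false
  criminal record: yes → true
  prior overstay on record: yes → true
  NOT return ticket booked: no → true
  interview score > 5: 3 > 5 is false
  demonstrated funds between 33760 USD and 77103 USD: 65783 in [33760, 77103] is true
  biometrics captured: yes → true
  demonstrated funds ≥ 32572 USD: 65783 ≥ 32572 is true
  stated purpose ∈ {family, medical, study, tourism}: transit is not in the set → false
  stated purpose ∈ {family, medical, transit}: transit is in the set → true
  stated purpose ∈ {business, medical, transit}: transit is in the set → true
  stated purpose = business: transit == business is false
  NOT invitation letter provided: no → true
Combine:
[1.1.1] false OR false OR false = false
[1.1.2.2.1.1] false → false (antecedent false ⇒ implication holds) = true
[1.1.2.2.1] NOT true = false
[1.1.2.2] NOT false = true
[1.1.2] true → true = true
[1.1.3.2] exactly-one(true, true) = false
[1.1.3] true AND false = false
[1.1] exactly-one(false, true, false) = true
[1.2.1] false OR true = true
[1.2.2] true OR true = true
[1.2.3] false OR true = true
[1.2.4.1.2] true AND false = false
[1.2.4.1] true OR false = true
[1.2.4] NOT true = false
[1.2] true AND true AND true AND false = false
[1] true AND false = false
[2] exactly-one(false, true) = true
[root] false AND true = false
Overall: false → refused

Refused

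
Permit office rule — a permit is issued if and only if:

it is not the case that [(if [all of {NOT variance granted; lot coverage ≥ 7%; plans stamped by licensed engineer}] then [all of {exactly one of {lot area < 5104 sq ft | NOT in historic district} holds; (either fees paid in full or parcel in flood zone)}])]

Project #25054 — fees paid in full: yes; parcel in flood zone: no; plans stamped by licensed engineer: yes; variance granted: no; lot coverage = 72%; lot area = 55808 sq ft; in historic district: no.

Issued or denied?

Atomic conditions:
  NOT variance granted: no → true
  lot coverage ≥ 7%: 72 ≥ 7 is true
  plans stamped by licensed engineer: yes → true
  lot area < 5104 sq ft: 55808 < 5104 is false
  NOT in historic district: no → true
  fees paid in full: yes → true
  parcel in flood zone: no → false
Combine:
[1.1] true AND true AND true = true
[1.2.1] exactly-one(false, true) = true
[1.2.2] true OR false = true
[1.2] true AND true = true
[1] true → true = true
[root] NOT true = false
Overall: false → denied

Denied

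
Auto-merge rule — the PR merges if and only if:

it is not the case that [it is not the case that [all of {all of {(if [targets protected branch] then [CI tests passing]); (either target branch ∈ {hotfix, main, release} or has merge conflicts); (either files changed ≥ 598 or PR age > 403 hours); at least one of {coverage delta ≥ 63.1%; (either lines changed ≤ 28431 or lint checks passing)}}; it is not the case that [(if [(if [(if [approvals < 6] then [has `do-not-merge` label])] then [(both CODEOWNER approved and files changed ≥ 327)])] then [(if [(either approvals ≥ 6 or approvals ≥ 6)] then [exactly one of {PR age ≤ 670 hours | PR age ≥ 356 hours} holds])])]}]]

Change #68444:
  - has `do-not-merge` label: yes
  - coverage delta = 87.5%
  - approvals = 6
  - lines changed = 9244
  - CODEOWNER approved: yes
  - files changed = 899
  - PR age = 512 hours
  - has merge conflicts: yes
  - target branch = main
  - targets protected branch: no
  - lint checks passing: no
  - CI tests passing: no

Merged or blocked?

Atomic conditions:
  targets protected branch: no → false
  CI tests passing: no → false
  target branch ∈ {hotfix, main, release}: main is in the set → true
  has merge conflicts: yes → true
  files changed ≥ 598: 899 ≥ 598 is true
  PR age > 403 hours: 512 > 403 is true
  coverage delta ≥ 63.1%: 87.5 ≥ 63.1 is true
  lines changed ≤ 28431: 9244 ≤ 28431 is true
  lint checks passing: no → false
  approvals < 6: 6 < 6 is false
  has `do-not-merge` label: yes → true
  CODEOWNER approved: yes → true
  files changed ≥ 327: 899 ≥ 327 is true
  approvals ≥ 6: 6 ≥ 6 is true
  PR age ≤ 670 hours: 512 ≤ 670 is true
  PR age ≥ 356 hours: 512 ≥ 356 is true
Combine:
[1.1.1.1] false → false (antecedent false ⇒ implication holds) = true
[1.1.1.2] true OR true = true
[1.1.1.3] true OR true = true
[1.1.1.4.2] true OR false = true
[1.1.1.4] true OR true = true
[1.1.1] true AND true AND true AND true = true
[1.1.2.1.1.1] false → true (antecedent false ⇒ implication holds) = true
[1.1.2.1.1.2] true AND true = true
[1.1.2.1.1] true → true = true
[1.1.2.1.2.1] true OR true = true
[1.1.2.1.2.2] exactly-one(true, true) = false
[1.1.2.1.2] true → false = false
[1.1.2.1] true → false = false
[1.1.2] NOT false = true
[1.1] true AND true = true
[1] NOT true = false
[root] NOT false = true
Overall: true → merged

Merged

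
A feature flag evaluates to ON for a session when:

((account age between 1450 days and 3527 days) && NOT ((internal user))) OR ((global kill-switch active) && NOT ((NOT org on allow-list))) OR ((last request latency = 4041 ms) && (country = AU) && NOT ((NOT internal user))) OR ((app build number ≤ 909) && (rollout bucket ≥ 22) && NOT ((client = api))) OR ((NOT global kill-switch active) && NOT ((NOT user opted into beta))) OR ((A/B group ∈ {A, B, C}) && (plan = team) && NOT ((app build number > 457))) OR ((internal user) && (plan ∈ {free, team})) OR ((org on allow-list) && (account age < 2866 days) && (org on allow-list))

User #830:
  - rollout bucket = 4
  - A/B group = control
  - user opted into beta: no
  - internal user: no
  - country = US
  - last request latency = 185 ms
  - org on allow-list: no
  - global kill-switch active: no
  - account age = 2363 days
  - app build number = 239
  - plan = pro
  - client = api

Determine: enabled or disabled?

Atomic conditions:
  account age between 1450 days and 3527 days: 2363 in [1450, 3527] is true
  internal user: no → false
  global kill-switch active: no → false
  NOT org on allow-list: no → true
  last request latency = 4041 ms: 185 == 4041 is false
  country = AU: US == AU is false
  NOT internal user: no → true
  app build number ≤ 909: 239 ≤ 909 is true
  rollout bucket ≥ 22: 4 ≥ 22 is false
  client = api: api == api is true
  NOT global kill-switch active: no → true
  NOT user opted into beta: no → true
  A/B group ∈ {A, B, C}: control is not in the set → false
  plan = team: pro == team is false
  app build number > 457: 239 > 457 is false
  plan ∈ {free, team}: pro is not in the set → false
  org on allow-list: no → false
  account age < 2866 days: 2363 < 2866 is true
Combine:
[1.2] NOT false = true
[1] true AND true = true
[2.2] NOT true = false
[2] false AND false = false
[3.3] NOT true = false
[3] false AND false AND false = false
[4.3] NOT true = false
[4] true AND false AND false = false
[5.2] NOT true = false
[5] true AND false = false
[6.3] NOT false = true
[6] false AND false AND true = false
[7] false AND false = false
[8] false AND true AND false = false
[root] true OR false OR false OR false OR false OR false OR false OR false = true
Overall: true → enabled

Enabled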